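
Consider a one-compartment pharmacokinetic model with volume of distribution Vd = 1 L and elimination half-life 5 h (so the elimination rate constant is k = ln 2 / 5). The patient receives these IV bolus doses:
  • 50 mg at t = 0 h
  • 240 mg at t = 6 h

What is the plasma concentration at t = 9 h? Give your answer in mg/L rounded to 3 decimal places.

172.700 mg/L

k = ln 2 / 5 = 0.13863 per h
Dose 1 (50 mg at t=0 h): 50·exp(−0.13863·9) = 14.359 mg/L
Dose 2 (240 mg at t=6 h): 240·exp(−0.13863·3) = 158.341 mg/L
C(9) = 14.359 + 158.341 = 172.700 mg/L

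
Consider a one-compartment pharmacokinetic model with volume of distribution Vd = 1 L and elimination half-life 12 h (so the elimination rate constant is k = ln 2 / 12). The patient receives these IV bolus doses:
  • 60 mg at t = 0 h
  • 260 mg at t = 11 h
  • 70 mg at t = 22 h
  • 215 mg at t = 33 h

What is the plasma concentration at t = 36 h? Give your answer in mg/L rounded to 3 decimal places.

k = ln 2 / 12 = 0.05776 per h
Dose 1 (60 mg at t=0 h): 60·exp(−0.05776·36) = 7.500 mg/L
Dose 2 (260 mg at t=11 h): 260·exp(−0.05776·25) = 61.352 mg/L
Dose 3 (70 mg at t=22 h): 70·exp(−0.05776·14) = 31.181 mg/L
Dose 4 (215 mg at t=33 h): 215·exp(−0.05776·3) = 180.793 mg/L
C(36) = 7.500 + 61.352 + 31.181 + 180.793 = 280.826 mg/L

280.826 mg/L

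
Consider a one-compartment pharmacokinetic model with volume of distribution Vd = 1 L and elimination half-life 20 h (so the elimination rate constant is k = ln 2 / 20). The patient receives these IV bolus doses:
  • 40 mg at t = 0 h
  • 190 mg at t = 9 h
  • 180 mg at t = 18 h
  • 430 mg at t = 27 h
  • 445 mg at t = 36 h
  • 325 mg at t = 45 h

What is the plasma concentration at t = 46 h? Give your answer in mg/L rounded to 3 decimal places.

980.208 mg/L

k = ln 2 / 20 = 0.03466 per h
Dose 1 (40 mg at t=0 h): 40·exp(−0.03466·46) = 8.123 mg/L
Dose 2 (190 mg at t=9 h): 190·exp(−0.03466·37) = 52.705 mg/L
Dose 3 (180 mg at t=18 h): 180·exp(−0.03466·28) = 68.207 mg/L
Dose 4 (430 mg at t=27 h): 430·exp(−0.03466·19) = 222.582 mg/L
Dose 5 (445 mg at t=36 h): 445·exp(−0.03466·10) = 314.663 mg/L
Dose 6 (325 mg at t=45 h): 325·exp(−0.03466·1) = 313.929 mg/L
C(46) = 8.123 + 52.705 + 68.207 + 222.582 + 314.663 + 313.929 = 980.208 mg/L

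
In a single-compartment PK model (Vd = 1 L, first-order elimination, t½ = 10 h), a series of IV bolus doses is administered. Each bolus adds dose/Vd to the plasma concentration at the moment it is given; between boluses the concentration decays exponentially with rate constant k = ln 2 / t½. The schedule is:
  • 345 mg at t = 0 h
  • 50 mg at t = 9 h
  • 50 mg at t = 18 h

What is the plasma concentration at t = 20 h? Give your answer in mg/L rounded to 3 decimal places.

153.103 mg/L

k = ln 2 / 10 = 0.06931 per h
Dose 1 (345 mg at t=0 h): 345·exp(−0.06931·20) = 86.250 mg/L
Dose 2 (50 mg at t=9 h): 50·exp(−0.06931·11) = 23.326 mg/L
Dose 3 (50 mg at t=18 h): 50·exp(−0.06931·2) = 43.528 mg/L
C(20) = 86.250 + 23.326 + 43.528 = 153.103 mg/L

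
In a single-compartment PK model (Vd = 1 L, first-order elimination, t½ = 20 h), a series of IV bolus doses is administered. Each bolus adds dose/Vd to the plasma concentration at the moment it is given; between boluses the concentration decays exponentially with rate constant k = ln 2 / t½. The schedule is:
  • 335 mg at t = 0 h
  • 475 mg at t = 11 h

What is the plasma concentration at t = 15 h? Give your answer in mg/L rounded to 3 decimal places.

k = ln 2 / 20 = 0.03466 per h
Dose 1 (335 mg at t=0 h): 335·exp(−0.03466·15) = 199.192 mg/L
Dose 2 (475 mg at t=11 h): 475·exp(−0.03466·4) = 413.512 mg/L
C(15) = 199.192 + 413.512 = 612.704 mg/L

612.704 mg/L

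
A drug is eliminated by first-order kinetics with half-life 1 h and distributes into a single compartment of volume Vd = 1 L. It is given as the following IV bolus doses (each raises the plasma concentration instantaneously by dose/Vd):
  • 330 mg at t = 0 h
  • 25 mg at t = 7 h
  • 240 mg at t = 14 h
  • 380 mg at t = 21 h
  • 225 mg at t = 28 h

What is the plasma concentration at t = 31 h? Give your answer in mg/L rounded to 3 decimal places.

28.498 mg/L

k = ln 2 / 1 = 0.69315 per h
Dose 1 (330 mg at t=0 h): 330·exp(−0.69315·31) = 0.000 mg/L
Dose 2 (25 mg at t=7 h): 25·exp(−0.69315·24) = 0.000 mg/L
Dose 3 (240 mg at t=14 h): 240·exp(−0.69315·17) = 0.002 mg/L
Dose 4 (380 mg at t=21 h): 380·exp(−0.69315·10) = 0.371 mg/L
Dose 5 (225 mg at t=28 h): 225·exp(−0.69315·3) = 28.125 mg/L
C(31) = 0.000 + 0.000 + 0.002 + 0.371 + 28.125 = 28.498 mg/L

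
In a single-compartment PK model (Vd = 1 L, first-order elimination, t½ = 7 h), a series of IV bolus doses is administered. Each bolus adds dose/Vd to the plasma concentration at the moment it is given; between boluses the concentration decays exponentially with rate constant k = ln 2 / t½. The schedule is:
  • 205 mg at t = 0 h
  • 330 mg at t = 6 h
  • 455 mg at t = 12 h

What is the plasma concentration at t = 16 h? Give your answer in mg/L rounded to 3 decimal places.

470.829 mg/L

k = ln 2 / 7 = 0.09902 per h
Dose 1 (205 mg at t=0 h): 205·exp(−0.09902·16) = 42.042 mg/L
Dose 2 (330 mg at t=6 h): 330·exp(−0.09902·10) = 122.595 mg/L
Dose 3 (455 mg at t=12 h): 455·exp(−0.09902·4) = 306.192 mg/L
C(16) = 42.042 + 122.595 + 306.192 = 470.829 mg/L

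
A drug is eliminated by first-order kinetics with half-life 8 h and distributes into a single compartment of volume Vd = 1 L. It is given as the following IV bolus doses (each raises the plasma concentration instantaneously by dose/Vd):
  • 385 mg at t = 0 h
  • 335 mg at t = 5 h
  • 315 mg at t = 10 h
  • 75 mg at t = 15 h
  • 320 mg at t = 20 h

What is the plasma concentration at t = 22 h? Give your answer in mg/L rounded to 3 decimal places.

k = ln 2 / 8 = 0.08664 per h
Dose 1 (385 mg at t=0 h): 385·exp(−0.08664·22) = 57.231 mg/L
Dose 2 (335 mg at t=5 h): 335·exp(−0.08664·17) = 76.799 mg/L
Dose 3 (315 mg at t=10 h): 315·exp(−0.08664·12) = 111.369 mg/L
Dose 4 (75 mg at t=15 h): 75·exp(−0.08664·7) = 40.894 mg/L
Dose 5 (320 mg at t=20 h): 320·exp(−0.08664·2) = 269.087 mg/L
C(22) = 57.231 + 76.799 + 111.369 + 40.894 + 269.087 = 555.380 mg/L

555.380 mg/L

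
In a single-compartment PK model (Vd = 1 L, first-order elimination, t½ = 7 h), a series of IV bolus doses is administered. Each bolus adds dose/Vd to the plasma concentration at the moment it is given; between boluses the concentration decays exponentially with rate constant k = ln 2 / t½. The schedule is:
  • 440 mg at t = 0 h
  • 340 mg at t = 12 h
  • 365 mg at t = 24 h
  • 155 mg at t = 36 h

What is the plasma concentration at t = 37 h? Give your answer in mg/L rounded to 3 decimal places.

281.015 mg/L

k = ln 2 / 7 = 0.09902 per h
Dose 1 (440 mg at t=0 h): 440·exp(−0.09902·37) = 11.280 mg/L
Dose 2 (340 mg at t=12 h): 340·exp(−0.09902·25) = 28.600 mg/L
Dose 3 (365 mg at t=24 h): 365·exp(−0.09902·13) = 100.748 mg/L
Dose 4 (155 mg at t=36 h): 155·exp(−0.09902·1) = 140.387 mg/L
C(37) = 11.280 + 28.600 + 100.748 + 140.387 = 281.015 mg/L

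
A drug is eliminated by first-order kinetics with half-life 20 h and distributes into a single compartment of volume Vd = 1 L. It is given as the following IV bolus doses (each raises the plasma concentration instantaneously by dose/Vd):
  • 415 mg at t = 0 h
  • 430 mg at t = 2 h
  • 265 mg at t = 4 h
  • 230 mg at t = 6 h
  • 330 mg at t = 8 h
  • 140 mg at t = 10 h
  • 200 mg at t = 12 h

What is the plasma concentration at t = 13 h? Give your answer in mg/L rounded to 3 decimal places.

k = ln 2 / 20 = 0.03466 per h
Dose 1 (415 mg at t=0 h): 415·exp(−0.03466·13) = 264.471 mg/L
Dose 2 (430 mg at t=2 h): 430·exp(−0.03466·11) = 293.699 mg/L
Dose 3 (265 mg at t=4 h): 265·exp(−0.03466·9) = 193.991 mg/L
Dose 4 (230 mg at t=6 h): 230·exp(−0.03466·7) = 180.454 mg/L
Dose 5 (330 mg at t=8 h): 330·exp(−0.03466·5) = 277.496 mg/L
Dose 6 (140 mg at t=10 h): 140·exp(−0.03466·3) = 126.175 mg/L
Dose 7 (200 mg at t=12 h): 200·exp(−0.03466·1) = 193.187 mg/L
C(13) = 264.471 + 293.699 + 193.991 + 180.454 + 277.496 + 126.175 + 193.187 = 1529.474 mg/L

1529.474 mg/L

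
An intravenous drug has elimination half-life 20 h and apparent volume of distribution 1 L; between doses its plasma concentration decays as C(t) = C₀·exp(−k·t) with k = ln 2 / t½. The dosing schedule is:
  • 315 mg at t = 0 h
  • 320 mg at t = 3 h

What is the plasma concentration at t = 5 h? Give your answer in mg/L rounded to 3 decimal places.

563.453 mg/L

k = ln 2 / 20 = 0.03466 per h
Dose 1 (315 mg at t=0 h): 315·exp(−0.03466·5) = 264.882 mg/L
Dose 2 (320 mg at t=3 h): 320·exp(−0.03466·2) = 298.571 mg/L
C(5) = 264.882 + 298.571 = 563.453 mg/L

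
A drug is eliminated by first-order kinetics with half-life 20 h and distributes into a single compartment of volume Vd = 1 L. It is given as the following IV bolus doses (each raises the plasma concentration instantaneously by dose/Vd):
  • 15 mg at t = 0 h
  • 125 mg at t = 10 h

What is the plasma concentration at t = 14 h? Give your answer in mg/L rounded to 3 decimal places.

118.052 mg/L

k = ln 2 / 20 = 0.03466 per h
Dose 1 (15 mg at t=0 h): 15·exp(−0.03466·14) = 9.234 mg/L
Dose 2 (125 mg at t=10 h): 125·exp(−0.03466·4) = 108.819 mg/L
C(14) = 9.234 + 108.819 = 118.052 mg/L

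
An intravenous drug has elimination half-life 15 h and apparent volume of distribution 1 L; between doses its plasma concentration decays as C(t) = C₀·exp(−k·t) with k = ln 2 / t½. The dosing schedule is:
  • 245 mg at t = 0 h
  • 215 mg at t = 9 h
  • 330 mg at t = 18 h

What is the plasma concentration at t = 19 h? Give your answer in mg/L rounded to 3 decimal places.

k = ln 2 / 15 = 0.04621 per h
Dose 1 (245 mg at t=0 h): 245·exp(−0.04621·19) = 101.827 mg/L
Dose 2 (215 mg at t=9 h): 215·exp(−0.04621·10) = 135.442 mg/L
Dose 3 (330 mg at t=18 h): 330·exp(−0.04621·1) = 315.098 mg/L
C(19) = 101.827 + 135.442 + 315.098 = 552.366 mg/L

552.366 mg/L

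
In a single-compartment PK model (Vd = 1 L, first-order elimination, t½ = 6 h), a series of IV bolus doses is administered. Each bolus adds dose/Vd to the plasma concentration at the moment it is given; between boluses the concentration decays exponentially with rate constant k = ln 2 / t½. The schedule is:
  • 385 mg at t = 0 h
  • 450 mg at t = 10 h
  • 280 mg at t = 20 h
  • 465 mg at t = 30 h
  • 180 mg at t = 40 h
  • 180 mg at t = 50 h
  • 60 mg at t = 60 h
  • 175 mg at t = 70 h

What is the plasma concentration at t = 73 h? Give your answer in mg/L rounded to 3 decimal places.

k = ln 2 / 6 = 0.11552 per h
Dose 1 (385 mg at t=0 h): 385·exp(−0.11552·73) = 0.084 mg/L
Dose 2 (450 mg at t=10 h): 450·exp(−0.11552·63) = 0.311 mg/L
Dose 3 (280 mg at t=20 h): 280·exp(−0.11552·53) = 0.614 mg/L
Dose 4 (465 mg at t=30 h): 465·exp(−0.11552·43) = 3.236 mg/L
Dose 5 (180 mg at t=40 h): 180·exp(−0.11552·33) = 3.977 mg/L
Dose 6 (180 mg at t=50 h): 180·exp(−0.11552·23) = 12.628 mg/L
Dose 7 (60 mg at t=60 h): 60·exp(−0.11552·13) = 13.363 mg/L
Dose 8 (175 mg at t=70 h): 175·exp(−0.11552·3) = 123.744 mg/L
C(73) = 0.084 + 0.311 + 0.614 + 3.236 + 3.977 + 12.628 + 13.363 + 123.744 = 157.957 mg/L

157.957 mg/L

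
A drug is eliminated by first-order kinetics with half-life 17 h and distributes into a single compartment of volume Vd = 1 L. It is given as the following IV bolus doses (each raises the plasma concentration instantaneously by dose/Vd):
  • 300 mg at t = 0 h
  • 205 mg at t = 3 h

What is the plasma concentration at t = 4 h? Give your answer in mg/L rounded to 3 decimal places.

451.663 mg/L

k = ln 2 / 17 = 0.04077 per h
Dose 1 (300 mg at t=0 h): 300·exp(−0.04077·4) = 254.854 mg/L
Dose 2 (205 mg at t=3 h): 205·exp(−0.04077·1) = 196.810 mg/L
C(4) = 254.854 + 196.810 = 451.663 mg/L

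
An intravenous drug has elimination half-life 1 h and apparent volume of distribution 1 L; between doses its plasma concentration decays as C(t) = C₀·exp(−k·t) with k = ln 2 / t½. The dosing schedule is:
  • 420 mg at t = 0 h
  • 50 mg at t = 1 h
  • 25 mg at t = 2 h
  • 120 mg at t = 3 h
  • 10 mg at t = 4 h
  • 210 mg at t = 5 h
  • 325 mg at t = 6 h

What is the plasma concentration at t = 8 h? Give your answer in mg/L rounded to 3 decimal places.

k = ln 2 / 1 = 0.69315 per h
Dose 1 (420 mg at t=0 h): 420·exp(−0.69315·8) = 1.641 mg/L
Dose 2 (50 mg at t=1 h): 50·exp(−0.69315·7) = 0.391 mg/L
Dose 3 (25 mg at t=2 h): 25·exp(−0.69315·6) = 0.391 mg/L
Dose 4 (120 mg at t=3 h): 120·exp(−0.69315·5) = 3.750 mg/L
Dose 5 (10 mg at t=4 h): 10·exp(−0.69315·4) = 0.625 mg/L
Dose 6 (210 mg at t=5 h): 210·exp(−0.69315·3) = 26.250 mg/L
Dose 7 (325 mg at t=6 h): 325·exp(−0.69315·2) = 81.250 mg/L
C(8) = 1.641 + 0.391 + 0.391 + 3.750 + 0.625 + 26.250 + 81.250 = 114.297 mg/L

114.297 mg/L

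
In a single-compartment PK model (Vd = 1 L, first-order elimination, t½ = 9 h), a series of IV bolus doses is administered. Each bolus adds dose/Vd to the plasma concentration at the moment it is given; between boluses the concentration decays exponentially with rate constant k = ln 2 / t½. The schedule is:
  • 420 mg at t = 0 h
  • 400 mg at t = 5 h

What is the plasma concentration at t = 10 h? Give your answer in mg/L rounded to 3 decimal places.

k = ln 2 / 9 = 0.07702 per h
Dose 1 (420 mg at t=0 h): 420·exp(−0.07702·10) = 194.434 mg/L
Dose 2 (400 mg at t=5 h): 400·exp(−0.07702·5) = 272.158 mg/L
C(10) = 194.434 + 272.158 = 466.592 mg/L

466.592 mg/L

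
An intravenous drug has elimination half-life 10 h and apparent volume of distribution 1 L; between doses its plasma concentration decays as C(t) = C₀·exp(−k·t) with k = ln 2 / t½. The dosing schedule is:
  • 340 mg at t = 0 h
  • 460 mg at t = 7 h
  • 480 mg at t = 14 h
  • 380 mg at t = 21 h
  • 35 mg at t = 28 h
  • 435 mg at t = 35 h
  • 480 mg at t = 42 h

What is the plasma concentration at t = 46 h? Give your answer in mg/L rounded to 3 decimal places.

k = ln 2 / 10 = 0.06931 per h
Dose 1 (340 mg at t=0 h): 340·exp(−0.06931·46) = 14.020 mg/L
Dose 2 (460 mg at t=7 h): 460·exp(−0.06931·39) = 30.813 mg/L
Dose 3 (480 mg at t=14 h): 480·exp(−0.06931·32) = 52.233 mg/L
Dose 4 (380 mg at t=21 h): 380·exp(−0.06931·25) = 67.175 mg/L
Dose 5 (35 mg at t=28 h): 35·exp(−0.06931·18) = 10.051 mg/L
Dose 6 (435 mg at t=35 h): 435·exp(−0.06931·11) = 202.935 mg/L
Dose 7 (480 mg at t=42 h): 480·exp(−0.06931·4) = 363.772 mg/L
C(46) = 14.020 + 30.813 + 52.233 + 67.175 + 10.051 + 202.935 + 363.772 = 740.999 mg/L

740.999 mg/L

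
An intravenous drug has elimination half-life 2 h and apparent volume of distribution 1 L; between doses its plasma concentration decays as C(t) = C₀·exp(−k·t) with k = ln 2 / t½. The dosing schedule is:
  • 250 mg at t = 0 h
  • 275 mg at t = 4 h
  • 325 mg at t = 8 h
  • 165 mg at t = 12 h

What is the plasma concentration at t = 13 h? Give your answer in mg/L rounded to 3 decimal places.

189.041 mg/L

k = ln 2 / 2 = 0.34657 per h
Dose 1 (250 mg at t=0 h): 250·exp(−0.34657·13) = 2.762 mg/L
Dose 2 (275 mg at t=4 h): 275·exp(−0.34657·9) = 12.153 mg/L
Dose 3 (325 mg at t=8 h): 325·exp(−0.34657·5) = 57.452 mg/L
Dose 4 (165 mg at t=12 h): 165·exp(−0.34657·1) = 116.673 mg/L
C(13) = 2.762 + 12.153 + 57.452 + 116.673 = 189.041 mg/L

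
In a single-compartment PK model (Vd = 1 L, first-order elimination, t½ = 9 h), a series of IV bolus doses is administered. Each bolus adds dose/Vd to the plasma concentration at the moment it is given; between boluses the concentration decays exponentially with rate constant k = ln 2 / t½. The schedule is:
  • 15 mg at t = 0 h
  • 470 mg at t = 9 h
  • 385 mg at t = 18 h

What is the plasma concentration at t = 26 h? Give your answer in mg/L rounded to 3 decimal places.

336.844 mg/L

k = ln 2 / 9 = 0.07702 per h
Dose 1 (15 mg at t=0 h): 15·exp(−0.07702·26) = 2.025 mg/L
Dose 2 (470 mg at t=9 h): 470·exp(−0.07702·17) = 126.907 mg/L
Dose 3 (385 mg at t=18 h): 385·exp(−0.07702·8) = 207.911 mg/L
C(26) = 2.025 + 126.907 + 207.911 = 336.844 mg/L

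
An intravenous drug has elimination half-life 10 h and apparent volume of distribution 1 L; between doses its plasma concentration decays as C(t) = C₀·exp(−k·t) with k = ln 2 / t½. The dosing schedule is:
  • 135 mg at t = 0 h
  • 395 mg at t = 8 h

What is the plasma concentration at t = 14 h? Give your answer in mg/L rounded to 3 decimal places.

311.758 mg/L

k = ln 2 / 10 = 0.06931 per h
Dose 1 (135 mg at t=0 h): 135·exp(−0.06931·14) = 51.155 mg/L
Dose 2 (395 mg at t=8 h): 395·exp(−0.06931·6) = 260.603 mg/L
C(14) = 51.155 + 260.603 = 311.758 mg/L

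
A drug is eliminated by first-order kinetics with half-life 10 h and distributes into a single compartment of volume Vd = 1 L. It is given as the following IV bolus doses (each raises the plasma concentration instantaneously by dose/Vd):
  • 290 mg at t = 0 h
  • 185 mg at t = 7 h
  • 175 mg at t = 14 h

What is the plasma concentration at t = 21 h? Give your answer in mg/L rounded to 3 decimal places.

245.472 mg/L

k = ln 2 / 10 = 0.06931 per h
Dose 1 (290 mg at t=0 h): 290·exp(−0.06931·21) = 67.645 mg/L
Dose 2 (185 mg at t=7 h): 185·exp(−0.06931·14) = 70.102 mg/L
Dose 3 (175 mg at t=14 h): 175·exp(−0.06931·7) = 107.725 mg/L
C(21) = 67.645 + 70.102 + 107.725 = 245.472 mg/L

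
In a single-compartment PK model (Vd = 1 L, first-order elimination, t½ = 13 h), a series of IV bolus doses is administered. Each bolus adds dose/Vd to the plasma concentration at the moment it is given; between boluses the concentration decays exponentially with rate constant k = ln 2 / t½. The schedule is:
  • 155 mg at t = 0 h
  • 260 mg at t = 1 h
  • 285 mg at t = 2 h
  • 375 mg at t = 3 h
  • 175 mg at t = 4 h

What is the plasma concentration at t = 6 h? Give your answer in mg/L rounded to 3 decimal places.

k = ln 2 / 13 = 0.05332 per h
Dose 1 (155 mg at t=0 h): 155·exp(−0.05332·6) = 112.563 mg/L
Dose 2 (260 mg at t=1 h): 260·exp(−0.05332·5) = 199.156 mg/L
Dose 3 (285 mg at t=2 h): 285·exp(−0.05332·4) = 230.261 mg/L
Dose 4 (375 mg at t=3 h): 375·exp(−0.05332·3) = 319.568 mg/L
Dose 5 (175 mg at t=4 h): 175·exp(−0.05332·2) = 157.299 mg/L
C(6) = 112.563 + 199.156 + 230.261 + 319.568 + 157.299 = 1018.846 mg/L

1018.846 mg/L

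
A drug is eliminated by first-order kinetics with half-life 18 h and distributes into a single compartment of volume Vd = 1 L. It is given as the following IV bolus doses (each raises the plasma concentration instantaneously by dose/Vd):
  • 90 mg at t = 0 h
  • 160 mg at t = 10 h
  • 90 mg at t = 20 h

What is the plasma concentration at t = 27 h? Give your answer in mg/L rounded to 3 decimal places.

183.695 mg/L

k = ln 2 / 18 = 0.03851 per h
Dose 1 (90 mg at t=0 h): 90·exp(−0.03851·27) = 31.820 mg/L
Dose 2 (160 mg at t=10 h): 160·exp(−0.03851·17) = 83.141 mg/L
Dose 3 (90 mg at t=20 h): 90·exp(−0.03851·7) = 68.735 mg/L
C(27) = 31.820 + 83.141 + 68.735 = 183.695 mg/L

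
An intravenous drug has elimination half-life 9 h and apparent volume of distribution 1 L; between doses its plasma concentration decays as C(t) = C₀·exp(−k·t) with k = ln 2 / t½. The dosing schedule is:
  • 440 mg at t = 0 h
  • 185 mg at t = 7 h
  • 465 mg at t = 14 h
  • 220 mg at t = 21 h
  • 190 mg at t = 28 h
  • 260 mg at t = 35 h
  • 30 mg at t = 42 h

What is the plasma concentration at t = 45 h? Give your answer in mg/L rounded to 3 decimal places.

296.501 mg/L

k = ln 2 / 9 = 0.07702 per h
Dose 1 (440 mg at t=0 h): 440·exp(−0.07702·45) = 13.750 mg/L
Dose 2 (185 mg at t=7 h): 185·exp(−0.07702·38) = 9.912 mg/L
Dose 3 (465 mg at t=14 h): 465·exp(−0.07702·31) = 42.714 mg/L
Dose 4 (220 mg at t=21 h): 220·exp(−0.07702·24) = 34.648 mg/L
Dose 5 (190 mg at t=28 h): 190·exp(−0.07702·17) = 51.303 mg/L
Dose 6 (260 mg at t=35 h): 260·exp(−0.07702·10) = 120.364 mg/L
Dose 7 (30 mg at t=42 h): 30·exp(−0.07702·3) = 23.811 mg/L
C(45) = 13.750 + 9.912 + 42.714 + 34.648 + 51.303 + 120.364 + 23.811 = 296.501 mg/L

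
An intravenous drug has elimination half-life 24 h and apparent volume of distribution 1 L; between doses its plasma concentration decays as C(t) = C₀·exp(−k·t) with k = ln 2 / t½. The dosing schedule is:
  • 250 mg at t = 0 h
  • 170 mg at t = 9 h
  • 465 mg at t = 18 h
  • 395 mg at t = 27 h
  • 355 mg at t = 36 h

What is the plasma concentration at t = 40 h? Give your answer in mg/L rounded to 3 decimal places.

k = ln 2 / 24 = 0.02888 per h
Dose 1 (250 mg at t=0 h): 250·exp(−0.02888·40) = 78.745 mg/L
Dose 2 (170 mg at t=9 h): 170·exp(−0.02888·31) = 69.441 mg/L
Dose 3 (465 mg at t=18 h): 465·exp(−0.02888·22) = 246.325 mg/L
Dose 4 (395 mg at t=27 h): 395·exp(−0.02888·13) = 271.356 mg/L
Dose 5 (355 mg at t=36 h): 355·exp(−0.02888·4) = 316.269 mg/L
C(40) = 78.745 + 69.441 + 246.325 + 271.356 + 316.269 = 982.137 mg/L

982.137 mg/L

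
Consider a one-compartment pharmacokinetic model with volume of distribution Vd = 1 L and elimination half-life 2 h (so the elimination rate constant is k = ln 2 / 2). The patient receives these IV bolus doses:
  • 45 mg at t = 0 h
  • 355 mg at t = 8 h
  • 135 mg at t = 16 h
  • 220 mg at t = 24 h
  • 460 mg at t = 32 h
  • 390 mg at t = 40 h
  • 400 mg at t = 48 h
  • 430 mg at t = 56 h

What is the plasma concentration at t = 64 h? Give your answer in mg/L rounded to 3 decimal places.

k = ln 2 / 2 = 0.34657 per h
Dose 1 (45 mg at t=0 h): 45·exp(−0.34657·64) = 0.000 mg/L
Dose 2 (355 mg at t=8 h): 355·exp(−0.34657·56) = 0.000 mg/L
Dose 3 (135 mg at t=16 h): 135·exp(−0.34657·48) = 0.000 mg/L
Dose 4 (220 mg at t=24 h): 220·exp(−0.34657·40) = 0.000 mg/L
Dose 5 (460 mg at t=32 h): 460·exp(−0.34657·32) = 0.007 mg/L
Dose 6 (390 mg at t=40 h): 390·exp(−0.34657·24) = 0.095 mg/L
Dose 7 (400 mg at t=48 h): 400·exp(−0.34657·16) = 1.563 mg/L
Dose 8 (430 mg at t=56 h): 430·exp(−0.34657·8) = 26.875 mg/L
C(64) = 0.000 + 0.000 + 0.000 + 0.000 + 0.007 + 0.095 + 1.563 + 26.875 = 28.540 mg/L

28.540 mg/L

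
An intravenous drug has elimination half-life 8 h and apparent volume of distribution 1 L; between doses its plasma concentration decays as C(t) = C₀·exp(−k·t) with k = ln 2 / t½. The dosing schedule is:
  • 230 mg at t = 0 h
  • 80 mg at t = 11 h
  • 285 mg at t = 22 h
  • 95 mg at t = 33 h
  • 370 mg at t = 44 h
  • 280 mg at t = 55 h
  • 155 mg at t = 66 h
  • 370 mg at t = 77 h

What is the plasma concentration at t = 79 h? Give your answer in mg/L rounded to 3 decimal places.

418.489 mg/L

k = ln 2 / 8 = 0.08664 per h
Dose 1 (230 mg at t=0 h): 230·exp(−0.08664·79) = 0.245 mg/L
Dose 2 (80 mg at t=11 h): 80·exp(−0.08664·68) = 0.221 mg/L
Dose 3 (285 mg at t=22 h): 285·exp(−0.08664·57) = 2.042 mg/L
Dose 4 (95 mg at t=33 h): 95·exp(−0.08664·46) = 1.765 mg/L
Dose 5 (370 mg at t=44 h): 370·exp(−0.08664·35) = 17.832 mg/L
Dose 6 (280 mg at t=55 h): 280·exp(−0.08664·24) = 35.000 mg/L
Dose 7 (155 mg at t=66 h): 155·exp(−0.08664·13) = 50.253 mg/L
Dose 8 (370 mg at t=77 h): 370·exp(−0.08664·2) = 311.132 mg/L
C(79) = 0.245 + 0.221 + 2.042 + 1.765 + 17.832 + 35.000 + 50.253 + 311.132 = 418.489 mg/L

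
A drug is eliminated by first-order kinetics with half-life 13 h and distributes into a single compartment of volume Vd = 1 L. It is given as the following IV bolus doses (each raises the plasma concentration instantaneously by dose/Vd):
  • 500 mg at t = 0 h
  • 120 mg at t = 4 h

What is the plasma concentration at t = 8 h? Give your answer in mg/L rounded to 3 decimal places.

k = ln 2 / 13 = 0.05332 per h
Dose 1 (500 mg at t=0 h): 500·exp(−0.05332·8) = 326.378 mg/L
Dose 2 (120 mg at t=4 h): 120·exp(−0.05332·4) = 96.952 mg/L
C(8) = 326.378 + 96.952 = 423.330 mg/L

423.330 mg/L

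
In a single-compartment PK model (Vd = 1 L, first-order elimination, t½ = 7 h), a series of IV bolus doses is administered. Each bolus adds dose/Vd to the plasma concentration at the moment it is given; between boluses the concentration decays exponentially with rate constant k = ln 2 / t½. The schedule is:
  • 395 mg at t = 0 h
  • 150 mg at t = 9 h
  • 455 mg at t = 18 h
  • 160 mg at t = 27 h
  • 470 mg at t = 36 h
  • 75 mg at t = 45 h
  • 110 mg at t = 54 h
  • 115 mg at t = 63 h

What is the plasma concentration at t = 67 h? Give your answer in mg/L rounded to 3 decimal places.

145.670 mg/L

k = ln 2 / 7 = 0.09902 per h
Dose 1 (395 mg at t=0 h): 395·exp(−0.09902·67) = 0.519 mg/L
Dose 2 (150 mg at t=9 h): 150·exp(−0.09902·58) = 0.481 mg/L
Dose 3 (455 mg at t=18 h): 455·exp(−0.09902·49) = 3.555 mg/L
Dose 4 (160 mg at t=27 h): 160·exp(−0.09902·40) = 3.048 mg/L
Dose 5 (470 mg at t=36 h): 470·exp(−0.09902·31) = 21.826 mg/L
Dose 6 (75 mg at t=45 h): 75·exp(−0.09902·22) = 8.491 mg/L
Dose 7 (110 mg at t=54 h): 110·exp(−0.09902·13) = 30.362 mg/L
Dose 8 (115 mg at t=63 h): 115·exp(−0.09902·4) = 77.389 mg/L
C(67) = 0.519 + 0.481 + 3.555 + 3.048 + 21.826 + 8.491 + 30.362 + 77.389 = 145.670 mg/L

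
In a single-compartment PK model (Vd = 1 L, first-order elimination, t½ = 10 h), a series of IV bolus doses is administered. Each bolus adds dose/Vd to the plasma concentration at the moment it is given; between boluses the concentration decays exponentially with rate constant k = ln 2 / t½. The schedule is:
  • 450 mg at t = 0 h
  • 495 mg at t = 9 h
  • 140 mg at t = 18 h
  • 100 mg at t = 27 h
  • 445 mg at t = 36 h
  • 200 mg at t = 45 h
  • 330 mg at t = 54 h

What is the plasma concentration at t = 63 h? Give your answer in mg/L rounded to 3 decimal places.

334.628 mg/L

k = ln 2 / 10 = 0.06931 per h
Dose 1 (450 mg at t=0 h): 450·exp(−0.06931·63) = 5.711 mg/L
Dose 2 (495 mg at t=9 h): 495·exp(−0.06931·54) = 11.723 mg/L
Dose 3 (140 mg at t=18 h): 140·exp(−0.06931·45) = 6.187 mg/L
Dose 4 (100 mg at t=27 h): 100·exp(−0.06931·36) = 8.247 mg/L
Dose 5 (445 mg at t=36 h): 445·exp(−0.06931·27) = 68.482 mg/L
Dose 6 (200 mg at t=45 h): 200·exp(−0.06931·18) = 57.435 mg/L
Dose 7 (330 mg at t=54 h): 330·exp(−0.06931·9) = 176.843 mg/L
C(63) = 5.711 + 11.723 + 6.187 + 8.247 + 68.482 + 57.435 + 176.843 = 334.628 mg/L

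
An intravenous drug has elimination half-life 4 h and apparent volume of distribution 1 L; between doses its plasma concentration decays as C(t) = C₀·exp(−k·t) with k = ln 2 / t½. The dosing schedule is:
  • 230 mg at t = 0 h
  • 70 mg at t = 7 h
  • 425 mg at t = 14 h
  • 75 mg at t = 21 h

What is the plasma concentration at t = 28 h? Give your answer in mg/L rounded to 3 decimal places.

k = ln 2 / 4 = 0.17329 per h
Dose 1 (230 mg at t=0 h): 230·exp(−0.17329·28) = 1.797 mg/L
Dose 2 (70 mg at t=7 h): 70·exp(−0.17329·21) = 1.839 mg/L
Dose 3 (425 mg at t=14 h): 425·exp(−0.17329·14) = 37.565 mg/L
Dose 4 (75 mg at t=21 h): 75·exp(−0.17329·7) = 22.298 mg/L
C(28) = 1.797 + 1.839 + 37.565 + 22.298 = 63.499 mg/L

63.499 mg/L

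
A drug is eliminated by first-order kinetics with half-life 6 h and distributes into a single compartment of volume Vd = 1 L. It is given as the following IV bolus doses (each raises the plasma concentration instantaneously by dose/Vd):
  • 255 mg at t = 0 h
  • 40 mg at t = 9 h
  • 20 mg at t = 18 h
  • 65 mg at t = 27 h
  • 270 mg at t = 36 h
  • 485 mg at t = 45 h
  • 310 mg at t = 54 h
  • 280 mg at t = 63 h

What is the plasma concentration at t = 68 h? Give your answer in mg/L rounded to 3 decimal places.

260.153 mg/L

k = ln 2 / 6 = 0.11552 per h
Dose 1 (255 mg at t=0 h): 255·exp(−0.11552·68) = 0.099 mg/L
Dose 2 (40 mg at t=9 h): 40·exp(−0.11552·59) = 0.044 mg/L
Dose 3 (20 mg at t=18 h): 20·exp(−0.11552·50) = 0.062 mg/L
Dose 4 (65 mg at t=27 h): 65·exp(−0.11552·41) = 0.570 mg/L
Dose 5 (270 mg at t=36 h): 270·exp(−0.11552·32) = 6.697 mg/L
Dose 6 (485 mg at t=45 h): 485·exp(−0.11552·23) = 34.025 mg/L
Dose 7 (310 mg at t=54 h): 310·exp(−0.11552·14) = 61.512 mg/L
Dose 8 (280 mg at t=63 h): 280·exp(−0.11552·5) = 157.145 mg/L
C(68) = 0.099 + 0.044 + 0.062 + 0.570 + 6.697 + 34.025 + 61.512 + 157.145 = 260.153 mg/L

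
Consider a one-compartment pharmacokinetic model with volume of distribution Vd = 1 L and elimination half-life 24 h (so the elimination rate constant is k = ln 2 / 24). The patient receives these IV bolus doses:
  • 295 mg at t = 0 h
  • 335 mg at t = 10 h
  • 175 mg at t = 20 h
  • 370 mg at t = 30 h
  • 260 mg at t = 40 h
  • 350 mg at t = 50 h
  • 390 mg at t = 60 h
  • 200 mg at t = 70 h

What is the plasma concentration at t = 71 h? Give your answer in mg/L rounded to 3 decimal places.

k = ln 2 / 24 = 0.02888 per h
Dose 1 (295 mg at t=0 h): 295·exp(−0.02888·71) = 37.956 mg/L
Dose 2 (335 mg at t=10 h): 335·exp(−0.02888·61) = 57.534 mg/L
Dose 3 (175 mg at t=20 h): 175·exp(−0.02888·51) = 40.119 mg/L
Dose 4 (370 mg at t=30 h): 370·exp(−0.02888·41) = 113.225 mg/L
Dose 5 (260 mg at t=40 h): 260·exp(−0.02888·31) = 106.205 mg/L
Dose 6 (350 mg at t=50 h): 350·exp(−0.02888·21) = 190.839 mg/L
Dose 7 (390 mg at t=60 h): 390·exp(−0.02888·11) = 283.852 mg/L
Dose 8 (200 mg at t=70 h): 200·exp(−0.02888·1) = 194.306 mg/L
C(71) = 37.956 + 57.534 + 40.119 + 113.225 + 106.205 + 190.839 + 283.852 + 194.306 = 1024.036 mg/L

1024.036 mg/L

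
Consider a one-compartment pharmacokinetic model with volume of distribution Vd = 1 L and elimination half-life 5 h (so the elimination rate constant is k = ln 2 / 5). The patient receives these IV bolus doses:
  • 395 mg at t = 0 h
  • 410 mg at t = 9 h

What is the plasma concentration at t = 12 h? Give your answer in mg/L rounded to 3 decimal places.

k = ln 2 / 5 = 0.13863 per h
Dose 1 (395 mg at t=0 h): 395·exp(−0.13863·12) = 74.839 mg/L
Dose 2 (410 mg at t=9 h): 410·exp(−0.13863·3) = 270.499 mg/L
C(12) = 74.839 + 270.499 = 345.338 mg/L

345.338 mg/L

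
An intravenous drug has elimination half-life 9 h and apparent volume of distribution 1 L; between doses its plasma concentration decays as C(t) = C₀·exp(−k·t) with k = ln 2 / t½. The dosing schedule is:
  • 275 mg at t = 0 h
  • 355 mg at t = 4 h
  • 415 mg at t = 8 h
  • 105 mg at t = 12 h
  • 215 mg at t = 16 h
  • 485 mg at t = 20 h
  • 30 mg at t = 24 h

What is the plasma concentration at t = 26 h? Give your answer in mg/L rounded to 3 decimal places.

k = ln 2 / 9 = 0.07702 per h
Dose 1 (275 mg at t=0 h): 275·exp(−0.07702·26) = 37.127 mg/L
Dose 2 (355 mg at t=4 h): 355·exp(−0.07702·22) = 65.219 mg/L
Dose 3 (415 mg at t=8 h): 415·exp(−0.07702·18) = 103.750 mg/L
Dose 4 (105 mg at t=12 h): 105·exp(−0.07702·14) = 35.721 mg/L
Dose 5 (215 mg at t=16 h): 215·exp(−0.07702·10) = 99.532 mg/L
Dose 6 (485 mg at t=20 h): 485·exp(−0.07702·6) = 305.531 mg/L
Dose 7 (30 mg at t=24 h): 30·exp(−0.07702·2) = 25.717 mg/L
C(26) = 37.127 + 65.219 + 103.750 + 35.721 + 99.532 + 305.531 + 25.717 = 672.597 mg/L

672.597 mg/L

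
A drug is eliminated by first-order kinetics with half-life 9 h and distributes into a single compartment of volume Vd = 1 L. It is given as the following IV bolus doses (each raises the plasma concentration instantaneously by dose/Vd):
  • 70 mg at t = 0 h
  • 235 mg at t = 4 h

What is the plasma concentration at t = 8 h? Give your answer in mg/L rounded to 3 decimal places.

k = ln 2 / 9 = 0.07702 per h
Dose 1 (70 mg at t=0 h): 70·exp(−0.07702·8) = 37.802 mg/L
Dose 2 (235 mg at t=4 h): 235·exp(−0.07702·4) = 172.694 mg/L
C(8) = 37.802 + 172.694 = 210.496 mg/L

210.496 mg/L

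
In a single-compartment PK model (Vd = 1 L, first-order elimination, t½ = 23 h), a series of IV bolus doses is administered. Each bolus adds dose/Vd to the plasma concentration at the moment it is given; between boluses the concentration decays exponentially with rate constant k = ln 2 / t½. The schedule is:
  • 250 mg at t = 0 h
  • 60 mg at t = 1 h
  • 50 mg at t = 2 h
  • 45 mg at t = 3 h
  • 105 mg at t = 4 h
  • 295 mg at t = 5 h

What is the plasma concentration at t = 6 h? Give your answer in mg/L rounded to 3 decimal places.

k = ln 2 / 23 = 0.03014 per h
Dose 1 (250 mg at t=0 h): 250·exp(−0.03014·6) = 208.646 mg/L
Dose 2 (60 mg at t=1 h): 60·exp(−0.03014·5) = 51.607 mg/L
Dose 3 (50 mg at t=2 h): 50·exp(−0.03014·4) = 44.322 mg/L
Dose 4 (45 mg at t=3 h): 45·exp(−0.03014·3) = 41.110 mg/L
Dose 5 (105 mg at t=4 h): 105·exp(−0.03014·2) = 98.858 mg/L
Dose 6 (295 mg at t=5 h): 295·exp(−0.03014·1) = 286.242 mg/L
C(6) = 208.646 + 51.607 + 44.322 + 41.110 + 98.858 + 286.242 = 730.786 mg/L

730.786 mg/L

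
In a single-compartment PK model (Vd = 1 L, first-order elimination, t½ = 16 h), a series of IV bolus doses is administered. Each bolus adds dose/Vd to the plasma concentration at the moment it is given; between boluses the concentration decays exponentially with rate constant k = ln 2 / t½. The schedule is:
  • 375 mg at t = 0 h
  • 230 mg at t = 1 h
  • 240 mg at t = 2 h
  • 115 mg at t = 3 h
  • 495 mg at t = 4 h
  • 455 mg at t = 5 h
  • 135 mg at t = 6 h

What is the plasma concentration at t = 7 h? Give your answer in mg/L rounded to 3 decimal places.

k = ln 2 / 16 = 0.04332 per h
Dose 1 (375 mg at t=0 h): 375·exp(−0.04332·7) = 276.905 mg/L
Dose 2 (230 mg at t=1 h): 230·exp(−0.04332·6) = 177.354 mg/L
Dose 3 (240 mg at t=2 h): 240·exp(−0.04332·5) = 193.259 mg/L
Dose 4 (115 mg at t=3 h): 115·exp(−0.04332·4) = 96.703 mg/L
Dose 5 (495 mg at t=4 h): 495·exp(−0.04332·3) = 434.672 mg/L
Dose 6 (455 mg at t=5 h): 455·exp(−0.04332·2) = 417.237 mg/L
Dose 7 (135 mg at t=6 h): 135·exp(−0.04332·1) = 129.276 mg/L
C(7) = 276.905 + 177.354 + 193.259 + 96.703 + 434.672 + 417.237 + 129.276 = 1725.407 mg/L

1725.407 mg/L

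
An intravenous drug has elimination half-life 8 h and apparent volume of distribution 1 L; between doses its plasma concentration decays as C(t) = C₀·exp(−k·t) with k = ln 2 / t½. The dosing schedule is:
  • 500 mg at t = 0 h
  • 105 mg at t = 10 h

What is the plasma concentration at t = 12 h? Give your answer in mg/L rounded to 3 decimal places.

k = ln 2 / 8 = 0.08664 per h
Dose 1 (500 mg at t=0 h): 500·exp(−0.08664·12) = 176.777 mg/L
Dose 2 (105 mg at t=10 h): 105·exp(−0.08664·2) = 88.294 mg/L
C(12) = 176.777 + 88.294 = 265.071 mg/L

265.071 mg/L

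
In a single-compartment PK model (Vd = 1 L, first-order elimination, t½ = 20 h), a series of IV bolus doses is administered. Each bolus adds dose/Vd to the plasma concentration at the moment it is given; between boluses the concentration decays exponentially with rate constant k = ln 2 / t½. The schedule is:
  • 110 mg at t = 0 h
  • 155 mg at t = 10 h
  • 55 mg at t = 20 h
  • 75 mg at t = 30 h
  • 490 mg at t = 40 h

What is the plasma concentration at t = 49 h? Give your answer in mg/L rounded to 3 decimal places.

k = ln 2 / 20 = 0.03466 per h
Dose 1 (110 mg at t=0 h): 110·exp(−0.03466·49) = 20.131 mg/L
Dose 2 (155 mg at t=10 h): 155·exp(−0.03466·39) = 40.117 mg/L
Dose 3 (55 mg at t=20 h): 55·exp(−0.03466·29) = 20.131 mg/L
Dose 4 (75 mg at t=30 h): 75·exp(−0.03466·19) = 38.822 mg/L
Dose 5 (490 mg at t=40 h): 490·exp(−0.03466·9) = 358.701 mg/L
C(49) = 20.131 + 40.117 + 20.131 + 38.822 + 358.701 = 477.902 mg/L

477.902 mg/L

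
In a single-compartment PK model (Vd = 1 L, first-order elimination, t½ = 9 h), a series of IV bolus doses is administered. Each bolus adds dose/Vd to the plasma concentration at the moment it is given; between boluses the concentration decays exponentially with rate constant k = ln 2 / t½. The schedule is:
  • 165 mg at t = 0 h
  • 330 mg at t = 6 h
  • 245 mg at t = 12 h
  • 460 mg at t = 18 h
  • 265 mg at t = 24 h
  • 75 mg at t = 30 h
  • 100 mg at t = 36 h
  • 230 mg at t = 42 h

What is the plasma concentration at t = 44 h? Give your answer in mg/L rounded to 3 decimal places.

439.667 mg/L

k = ln 2 / 9 = 0.07702 per h
Dose 1 (165 mg at t=0 h): 165·exp(−0.07702·44) = 5.569 mg/L
Dose 2 (330 mg at t=6 h): 330·exp(−0.07702·38) = 17.681 mg/L
Dose 3 (245 mg at t=12 h): 245·exp(−0.07702·32) = 20.837 mg/L
Dose 4 (460 mg at t=18 h): 460·exp(−0.07702·26) = 62.103 mg/L
Dose 5 (265 mg at t=24 h): 265·exp(−0.07702·20) = 56.792 mg/L
Dose 6 (75 mg at t=30 h): 75·exp(−0.07702·14) = 25.515 mg/L
Dose 7 (100 mg at t=36 h): 100·exp(−0.07702·8) = 54.003 mg/L
Dose 8 (230 mg at t=42 h): 230·exp(−0.07702·2) = 197.166 mg/L
C(44) = 5.569 + 17.681 + 20.837 + 62.103 + 56.792 + 25.515 + 54.003 + 197.166 = 439.667 mg/L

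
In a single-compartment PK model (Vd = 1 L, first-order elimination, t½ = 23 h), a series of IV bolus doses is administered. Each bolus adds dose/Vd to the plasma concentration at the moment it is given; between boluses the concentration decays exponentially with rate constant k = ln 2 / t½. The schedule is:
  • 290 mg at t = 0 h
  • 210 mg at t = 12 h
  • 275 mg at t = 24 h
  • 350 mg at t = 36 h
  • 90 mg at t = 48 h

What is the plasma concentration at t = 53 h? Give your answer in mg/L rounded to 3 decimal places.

k = ln 2 / 23 = 0.03014 per h
Dose 1 (290 mg at t=0 h): 290·exp(−0.03014·53) = 58.711 mg/L
Dose 2 (210 mg at t=12 h): 210·exp(−0.03014·41) = 61.038 mg/L
Dose 3 (275 mg at t=24 h): 275·exp(−0.03014·29) = 114.755 mg/L
Dose 4 (350 mg at t=36 h): 350·exp(−0.03014·17) = 209.685 mg/L
Dose 5 (90 mg at t=48 h): 90·exp(−0.03014·5) = 77.411 mg/L
C(53) = 58.711 + 61.038 + 114.755 + 209.685 + 77.411 = 521.600 mg/L

521.600 mg/L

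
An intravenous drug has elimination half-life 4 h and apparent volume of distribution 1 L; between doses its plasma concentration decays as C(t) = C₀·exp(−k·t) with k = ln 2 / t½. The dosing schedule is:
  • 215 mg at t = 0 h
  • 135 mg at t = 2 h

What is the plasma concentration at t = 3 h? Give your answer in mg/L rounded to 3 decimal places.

k = ln 2 / 4 = 0.17329 per h
Dose 1 (215 mg at t=0 h): 215·exp(−0.17329·3) = 127.840 mg/L
Dose 2 (135 mg at t=2 h): 135·exp(−0.17329·1) = 113.521 mg/L
C(3) = 127.840 + 113.521 = 241.361 mg/L

241.361 mg/L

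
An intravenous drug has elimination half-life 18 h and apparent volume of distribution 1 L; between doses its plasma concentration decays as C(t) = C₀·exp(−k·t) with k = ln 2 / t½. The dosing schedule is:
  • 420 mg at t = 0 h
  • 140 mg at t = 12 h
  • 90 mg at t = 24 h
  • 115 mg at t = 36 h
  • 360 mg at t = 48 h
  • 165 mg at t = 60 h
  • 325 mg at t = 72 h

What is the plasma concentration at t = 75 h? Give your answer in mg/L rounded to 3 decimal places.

k = ln 2 / 18 = 0.03851 per h
Dose 1 (420 mg at t=0 h): 420·exp(−0.03851·75) = 23.386 mg/L
Dose 2 (140 mg at t=12 h): 140·exp(−0.03851·63) = 12.374 mg/L
Dose 3 (90 mg at t=24 h): 90·exp(−0.03851·51) = 12.628 mg/L
Dose 4 (115 mg at t=36 h): 115·exp(−0.03851·39) = 25.613 mg/L
Dose 5 (360 mg at t=48 h): 360·exp(−0.03851·27) = 127.279 mg/L
Dose 6 (165 mg at t=60 h): 165·exp(−0.03851·15) = 92.603 mg/L
Dose 7 (325 mg at t=72 h): 325·exp(−0.03851·3) = 289.542 mg/L
C(75) = 23.386 + 12.374 + 12.628 + 25.613 + 127.279 + 92.603 + 289.542 = 583.426 mg/L

583.426 mg/L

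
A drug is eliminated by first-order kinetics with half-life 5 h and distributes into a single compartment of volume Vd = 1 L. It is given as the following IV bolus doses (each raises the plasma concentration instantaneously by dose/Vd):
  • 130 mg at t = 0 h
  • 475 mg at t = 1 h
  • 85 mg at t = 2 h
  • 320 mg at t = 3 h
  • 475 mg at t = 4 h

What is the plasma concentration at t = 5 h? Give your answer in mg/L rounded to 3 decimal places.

1049.921 mg/L

k = ln 2 / 5 = 0.13863 per h
Dose 1 (130 mg at t=0 h): 130·exp(−0.13863·5) = 65.000 mg/L
Dose 2 (475 mg at t=1 h): 475·exp(−0.13863·4) = 272.816 mg/L
Dose 3 (85 mg at t=2 h): 85·exp(−0.13863·3) = 56.079 mg/L
Dose 4 (320 mg at t=3 h): 320·exp(−0.13863·2) = 242.515 mg/L
Dose 5 (475 mg at t=4 h): 475·exp(−0.13863·1) = 413.512 mg/L
C(5) = 65.000 + 272.816 + 56.079 + 242.515 + 413.512 = 1049.921 mg/L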